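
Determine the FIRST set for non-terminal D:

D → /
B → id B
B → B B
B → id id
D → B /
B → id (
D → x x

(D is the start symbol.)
{ '/', 'id', 'x' }

FIRST sets of the other non-terminals involved (by the same procedure, iterated to a fixed point):
  FIRST(B) = { 'id' }

From D → /:
  - '/' is a terminal: add '/' and stop
From D → B /:
  - B is a non-terminal: add FIRST(B) \ {ε} = { 'id' }
    B is not nullable, so stop
From D → x x:
  - x is a terminal: add 'x' and stop

Collecting: FIRST(D) = { '/', 'id', 'x' }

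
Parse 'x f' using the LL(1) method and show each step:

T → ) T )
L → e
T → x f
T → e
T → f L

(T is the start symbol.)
Stack is shown with the top on the left.

Stack  Input  Action
--------------------
T $    x f $  output T → x f
x f $  x f $  match 'x'
f $    f $    match 'f'
$      $      accept

The string is accepted.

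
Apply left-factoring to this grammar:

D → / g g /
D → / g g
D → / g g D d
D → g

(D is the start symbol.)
Left-factoring transforms A → αβ₁ | αβ₂ into A → αA' and A' → β₁ | β₂
(α is the longest common prefix among the alternatives). Repeat until
no nonterminal has two alternatives with a common prefix.

Round 1: D has alternatives sharing prefix '/ g g'. Introduce D': D → / g g D'
  Add: D' → /
  Add: D' → ε
  Add: D' → D d

No remaining common prefixes — done.

Resulting grammar:
D → / g g D'
D' → /
D' → ε
D' → D d
D → g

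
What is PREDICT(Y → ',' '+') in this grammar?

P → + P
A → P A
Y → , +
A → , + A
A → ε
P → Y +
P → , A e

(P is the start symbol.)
{ ',' }

PREDICT(Y → ',' '+') = (FIRST(RHS) \ {ε}) ∪ (FOLLOW(Y) if ε ∈ FIRST(RHS), i.e. RHS ⇒* ε)
FIRST(',' '+') = { ',' }
ε ∉ FIRST(',' '+'), so FOLLOW(Y) is not added.
PREDICT(Y → ',' '+') = { ',' }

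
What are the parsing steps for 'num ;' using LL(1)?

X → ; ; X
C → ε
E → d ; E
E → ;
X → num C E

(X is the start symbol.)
LL(1) parsing maintains a stack (initially the start symbol over $) and the input. At each step: if the stack top is a terminal, match it against the current input token; if it is a non-terminal N, replace it with the RHS of M[N, lookahead] (the unique production whose predict set contains the lookahead).

Stack is shown with the top on the left.

Stack      Input    Action
--------------------------
X $        num ; $  output X → num C E
num C E $  num ; $  match 'num'
C E $      ; $      output C → ε
E $        ; $      output E → ;
; $        ; $      match ';'
$          $        accept

The string is accepted.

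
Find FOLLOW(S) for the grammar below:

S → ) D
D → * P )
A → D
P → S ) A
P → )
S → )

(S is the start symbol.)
{ $, ')' }

S is the start symbol, so $ ∈ FOLLOW(S).
In P → S ) A: S is followed by ')' A, add FIRST(')' A) \ {ε} = { ')' }

Taking the union: FOLLOW(S) = { $, ')' }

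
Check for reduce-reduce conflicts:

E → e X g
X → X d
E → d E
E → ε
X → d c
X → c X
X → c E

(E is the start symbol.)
Augment with E' → E and build the canonical LR(0) collection (I0 = CLOSURE({[E' → . E]}), then GOTO on every symbol after a dot until no new states appear). It has 14 states:
  I0: { [E → . d E], [E → . e X g], [E → .], [E' → . E] }  — shift, reduce
  I1: { [E' → E .] }  — accept
  I2: { [E → . d E], [E → . e X g], [E → .], [E → d . E] }  — shift, reduce
  I3: { [E → e . X g], [X → . X d], [X → . c E], [X → . c X], [X → . d c] }  — shift
  I4: { [E → e X . g], [X → X . d] }  — shift
  I5: { [E → . d E], [E → . e X g], [E → .], [X → . X d], [X → . c E], [X → . c X], [X → . d c], [X → c . E], [X → c . X] }  — shift, reduce
  I6: { [X → d . c] }  — shift
  I7: { [X → d c .] }  — reduce
  I8: { [X → c E .] }  — reduce
  I9: { [X → X . d], [X → c X .] }  — shift, reduce
  I10: { [E → . d E], [E → . e X g], [E → .], [E → d . E], [X → d . c] }  — shift, reduce
  I11: { [E → d E .] }  — reduce
  I12: { [X → X d .] }  — reduce
  I13: { [E → e X g .] }  — reduce

No state contains more than one complete item.

Answer: No reduce-reduce conflicts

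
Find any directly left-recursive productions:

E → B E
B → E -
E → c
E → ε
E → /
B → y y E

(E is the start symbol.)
Direct left recursion occurs when N → N α for some non-terminal N (the right-hand side begins with the left-hand side itself).

E → B E: starts with B
B → E -: starts with E
E → c: starts with c
E → ε: starts with ε
E → /: starts with '/'
B → y y E: starts with y

No direct left recursion found.

Answer: No direct left recursion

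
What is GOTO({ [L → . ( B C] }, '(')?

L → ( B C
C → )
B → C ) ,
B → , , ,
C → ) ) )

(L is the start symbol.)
GOTO(I, '(') = CLOSURE({ [A → αX.β] : [A → α.Xβ] ∈ I, X = '(' })

Items with dot before '(', with the dot advanced:
  [L → . ( B C] → [L → ( . B C]
Closure of the advanced items:
  [L → ( . B C] has the dot before B: add [B → . C ) ,], [B → . , , ,]
  [B → . C ) ,] has the dot before C: add [C → . )], [C → . ) ) )]

GOTO = { [B → . , , ,], [B → . C ) ,], [C → . ) ) )], [C → . )], [L → ( . B C] }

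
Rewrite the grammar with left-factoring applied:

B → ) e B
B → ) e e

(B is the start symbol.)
Left-factoring transforms A → αβ₁ | αβ₂ into A → αA' and A' → β₁ | β₂
(α is the longest common prefix among the alternatives). Repeat until
no nonterminal has two alternatives with a common prefix.

Round 1: B has alternatives sharing prefix ') e'. Introduce B': B → ) e B'
  Add: B' → B
  Add: B' → e

No remaining common prefixes — done.

Resulting grammar:
B → ) e B'
B' → B
B' → e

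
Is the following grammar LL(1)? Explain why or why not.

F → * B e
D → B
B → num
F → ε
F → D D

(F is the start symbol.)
A grammar is LL(1) if for each non-terminal N with multiple productions, the predict sets of those productions are pairwise disjoint, where PREDICT(N → α) = (FIRST(α) \ {ε}) ∪ (FOLLOW(N) if α ⇒* ε).

Relevant sets:
  FIRST(D) = { 'num' }
  FOLLOW(F) = { $ }

For F:
  PREDICT(F → '*' B e) = { '*' }
  PREDICT(F → ε) = { $ }
  PREDICT(F → D D) = { 'num' }
D, B have a single production, so nothing to check there.

All predict sets are disjoint. The grammar IS LL(1).

Answer: Yes, the grammar is LL(1).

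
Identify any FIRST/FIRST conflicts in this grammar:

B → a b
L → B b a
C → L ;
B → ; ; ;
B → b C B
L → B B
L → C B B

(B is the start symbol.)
A FIRST/FIRST conflict occurs when two productions N → α and N → β for the same non-terminal have FIRST(α) ∩ FIRST(β) ≠ ∅ (with ε ∈ FIRST of a nullable right-hand side, so two nullable alternatives also conflict).

FIRST sets of the non-terminals at (or reachable through a nullable prefix from) the front of some alternative:
  FIRST(B) = { ';', 'a', 'b' }
  FIRST(C) = { ';', 'a', 'b' }

Productions for B:
  B → a b: FIRST = { 'a' }
  B → ; ; ;: FIRST = { ';' }
  B → b C B: FIRST = { 'b' }
Productions for L:
  L → B b a: FIRST = { ';', 'a', 'b' }
  L → B B: FIRST = { ';', 'a', 'b' }
  L → C B B: FIRST = { ';', 'a', 'b' }
C has only one production, so no FIRST/FIRST conflict is possible there.

Conflict for L: L → B b a and L → B B
  Overlap: { ';', 'a', 'b' }
Conflict for L: L → B b a and L → C B B
  Overlap: { ';', 'a', 'b' }
Conflict for L: L → B B and L → C B B
  Overlap: { ';', 'a', 'b' }

Answer: Yes. L → B b a / L → B B on { ';', 'a', 'b' }; L → B b a / L → C B B on { ';', 'a', 'b' }; L → B B / L → C B B on { ';', 'a', 'b' }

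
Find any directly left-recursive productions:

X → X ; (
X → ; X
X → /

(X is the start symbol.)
Yes, X is left-recursive

Direct left recursion occurs when N → N α for some non-terminal N (the right-hand side begins with the left-hand side itself).

X → X ; (: LEFT RECURSIVE (starts with X)
X → ; X: starts with ';'
X → /: starts with '/'

The grammar has direct left recursion on: X.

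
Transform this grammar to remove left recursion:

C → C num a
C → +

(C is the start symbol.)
C → + C'
C' → num a C'
C' → ε

C is directly left-recursive. The standard transformation for
  A → A α₁ | ... | A α_m | β₁ | ... | β_n
is
  A  → β₁ A' | ... | β_n A'
  A' → α₁ A' | ... | α_m A' | ε

C → + becomes C → + C'
C → C num a becomes C' → num a C'
Add C' → ε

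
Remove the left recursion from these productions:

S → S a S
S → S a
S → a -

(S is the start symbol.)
S → a - S'
S' → a S S'
S' → a S'
S' → ε

S is directly left-recursive. The standard transformation for
  A → A α₁ | ... | A α_m | β₁ | ... | β_n
is
  A  → β₁ A' | ... | β_n A'
  A' → α₁ A' | ... | α_m A' | ε

S → a - becomes S → a - S'
S → S a S becomes S' → a S S'
S → S a becomes S' → a S'
Add S' → ε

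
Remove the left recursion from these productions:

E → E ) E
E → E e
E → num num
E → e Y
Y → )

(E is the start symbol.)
E is directly left-recursive. The standard transformation for
  A → A α₁ | ... | A α_m | β₁ | ... | β_n
is
  A  → β₁ A' | ... | β_n A'
  A' → α₁ A' | ... | α_m A' | ε

E → num num becomes E → num num E'
E → e Y becomes E → e Y E'
E → E ) E becomes E' → ) E E'
E → E e becomes E' → e E'
Add E' → ε

Productions for other non-terminals are unchanged:
  Y → )

Resulting grammar:
E → num num E'
E → e Y E'
E' → ) E E'
E' → e E'
E' → ε
Y → )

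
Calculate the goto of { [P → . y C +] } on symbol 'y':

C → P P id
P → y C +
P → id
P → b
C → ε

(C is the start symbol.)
GOTO(I, 'y') = CLOSURE({ [A → αX.β] : [A → α.Xβ] ∈ I, X = 'y' })

Items with dot before 'y', with the dot advanced:
  [P → . y C +] → [P → y . C +]
Closure of the advanced items:
  [P → y . C +] has the dot before C: add [C → . P P id], [C → .]
  [C → . P P id] has the dot before P: add [P → . y C +], [P → . id], [P → . b]

GOTO = { [C → . P P id], [C → .], [P → . b], [P → . id], [P → . y C +], [P → y . C +] }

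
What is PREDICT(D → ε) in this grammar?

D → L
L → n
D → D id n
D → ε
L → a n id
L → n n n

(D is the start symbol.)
{ $, 'id' }

PREDICT(D → ε) = (FIRST(RHS) \ {ε}) ∪ (FOLLOW(D) if ε ∈ FIRST(RHS), i.e. RHS ⇒* ε)
The right-hand side is ε (FIRST(ε) = { ε }), so the predict set is FOLLOW(D) = { $, 'id' }
PREDICT(D → ε) = { $, 'id' }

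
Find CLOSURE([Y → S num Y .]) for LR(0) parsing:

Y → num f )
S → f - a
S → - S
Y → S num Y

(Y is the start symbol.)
To compute CLOSURE, for each item [A → α.Bβ] where B is a non-terminal, add [B → .γ] for all productions B → γ; repeat for the newly added items until nothing changes.

Start with: [Y → S num Y .]
The dot is at the end, so nothing is added.

CLOSURE = { [Y → S num Y .] }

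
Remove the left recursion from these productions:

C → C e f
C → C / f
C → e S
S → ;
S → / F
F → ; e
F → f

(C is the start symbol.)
C is directly left-recursive. The standard transformation for
  A → A α₁ | ... | A α_m | β₁ | ... | β_n
is
  A  → β₁ A' | ... | β_n A'
  A' → α₁ A' | ... | α_m A' | ε

C → e S becomes C → e S C'
C → C e f becomes C' → e f C'
C → C / f becomes C' → / f C'
Add C' → ε

Productions for other non-terminals are unchanged:
  S → ;
  S → / F
  F → ; e
  F → f

Resulting grammar:
C → e S C'
C' → e f C'
C' → / f C'
C' → ε
S → ;
S → / F
F → ; e
F → f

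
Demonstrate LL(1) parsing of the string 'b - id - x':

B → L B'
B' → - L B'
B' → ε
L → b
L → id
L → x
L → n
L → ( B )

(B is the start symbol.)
Stack is shown with the top on the left.

Stack     Input         Action
------------------------------
B $       b - id - x $  output B → L B'
L B' $    b - id - x $  output L → b
b B' $    b - id - x $  match 'b'
B' $      - id - x $    output B' → - L B'
- L B' $  - id - x $    match '-'
L B' $    id - x $      output L → id
id B' $   id - x $      match 'id'
B' $      - x $         output B' → - L B'
- L B' $  - x $         match '-'
L B' $    x $           output L → x
x B' $    x $           match 'x'
B' $      $             output B' → ε
$         $             accept

The string is accepted.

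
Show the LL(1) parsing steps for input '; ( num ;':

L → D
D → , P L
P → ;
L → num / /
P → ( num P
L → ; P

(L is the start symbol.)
LL(1) parsing maintains a stack (initially the start symbol over $) and the input. At each step: if the stack top is a terminal, match it against the current input token; if it is a non-terminal N, replace it with the RHS of M[N, lookahead] (the unique production whose predict set contains the lookahead).

Stack is shown with the top on the left.

Stack      Input        Action
------------------------------
L $        ; ( num ; $  output L → ; P
; P $      ; ( num ; $  match ';'
P $        ( num ; $    output P → ( num P
( num P $  ( num ; $    match '('
num P $    num ; $      match 'num'
P $        ; $          output P → ;
; $        ; $          match ';'
$          $            accept

The string is accepted.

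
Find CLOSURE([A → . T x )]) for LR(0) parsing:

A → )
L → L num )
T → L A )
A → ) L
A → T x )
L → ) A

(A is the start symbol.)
{ [A → . T x )], [L → . ) A], [L → . L num )], [T → . L A )] }

Start with: [A → . T x )]
  [A → . T x )] has the dot before T: add [T → . L A )]
  [T → . L A )] has the dot before L: add [L → . L num )], [L → . ) A]
No further items can be added.

CLOSURE = { [A → . T x )], [L → . ) A], [L → . L num )], [T → . L A )] }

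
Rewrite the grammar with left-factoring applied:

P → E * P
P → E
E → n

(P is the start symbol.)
Left-factoring transforms A → αβ₁ | αβ₂ into A → αA' and A' → β₁ | β₂
(α is the longest common prefix among the alternatives). Repeat until
no nonterminal has two alternatives with a common prefix.

Round 1: P has alternatives sharing prefix 'E'. Introduce P': P → E P'
  Add: P' → * P
  Add: P' → ε

No remaining common prefixes — done.

Resulting grammar:
P → E P'
P' → * P
P' → ε
E → n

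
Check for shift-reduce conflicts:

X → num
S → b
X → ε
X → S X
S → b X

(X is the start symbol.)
A shift-reduce conflict occurs when an LR(0) state has both:
  - a complete (reduce) item [A → α .] (dot at the end), and
  - a shift item [B → β . c γ] (dot before a terminal).

Augment with X' → X and build the canonical LR(0) collection (I0 = CLOSURE({[X' → . X]}), then GOTO on every symbol after a dot until no new states appear). It has 7 states:
  I0: { [S → . b X], [S → . b], [X → . S X], [X → . num], [X → .], [X' → . X] }  — shift, reduce
  I1: { [S → . b X], [S → . b], [X → . S X], [X → . num], [X → .], [X → S . X] }  — shift, reduce
  I2: { [X' → X .] }  — accept
  I3: { [S → . b X], [S → . b], [S → b . X], [S → b .], [X → . S X], [X → . num], [X → .] }  — shift, 2 reduces
  I4: { [X → num .] }  — reduce
  I5: { [S → b X .] }  — reduce
  I6: { [X → S X .] }  — reduce

I0 contains reduce item [X → .] and shift items [S → . b], [S → . b X], [X → . num] — shift-reduce conflict.
I1 contains reduce item [X → .] and shift items [S → . b], [S → . b X], [X → . num] — shift-reduce conflict.
I3 contains reduce items [S → b .], [X → .] and shift items [S → . b], [S → . b X], [X → . num] — shift-reduce conflict.

Answer: Yes — I0: [X → .] vs [S → . b]; I1: [X → .] vs [S → . b]; I3: [S → b .] vs [S → . b]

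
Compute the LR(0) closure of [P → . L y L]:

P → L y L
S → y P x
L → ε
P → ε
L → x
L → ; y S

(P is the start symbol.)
Start with: [P → . L y L]
  [P → . L y L] has the dot before L: add [L → .], [L → . x], [L → . ; y S]
No further items can be added.

CLOSURE = { [L → . ; y S], [L → . x], [L → .], [P → . L y L] }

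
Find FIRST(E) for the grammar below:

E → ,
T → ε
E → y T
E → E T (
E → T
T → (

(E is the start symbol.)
To compute FIRST(E), examine every production with E on the left-hand side, reading each right-hand side left to right until a non-nullable symbol is reached.

FIRST sets of the other non-terminals involved (by the same procedure, iterated to a fixed point):
  FIRST(T) = { '(', ε }

From E → ,:
  - ',' is a terminal: add ',' and stop
From E → y T:
  - y is a terminal: add 'y' and stop
From E → E T (:
  - E is the symbol being defined: contributes nothing new
    E is nullable, so continue to the next symbol
  - T is a non-terminal: add FIRST(T) \ {ε} = { '(' }
    T is nullable, so continue to the next symbol
  - '(' is a terminal: add '(' and stop
From E → T:
  - T is a non-terminal: add FIRST(T) \ {ε} = { '(' }
    T is nullable and nothing follows, so the whole right-hand side can vanish: ε ∈ FIRST(E)

Collecting: FIRST(E) = { '(', ',', 'y', ε }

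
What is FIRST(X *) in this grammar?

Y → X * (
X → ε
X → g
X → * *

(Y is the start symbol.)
FIRST sets of the non-terminals involved (from the grammar, by fixed-point iteration):
  FIRST(X) = { '*', 'g', ε }

To compute FIRST(X *), process the symbols left to right:
Symbol X is a non-terminal. Add FIRST(X) \ {ε} = { '*', 'g' }
X is nullable (ε ∈ FIRST(X)), continue to the next symbol.
Symbol * is a terminal. Add '*' and stop.
FIRST(X *) = { '*', 'g' }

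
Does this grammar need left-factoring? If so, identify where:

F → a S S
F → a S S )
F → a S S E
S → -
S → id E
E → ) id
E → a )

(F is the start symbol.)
Yes, F has productions with common prefix 'a S S'

Left-factoring is needed when two productions for the same non-terminal
share a common prefix on the right-hand side.

Productions for F:
  F → a S S
  F → a S S )
  F → a S S E
Productions for S:
  S → -
  S → id E
Productions for E:
  E → ) id
  E → a )

Found common prefix 'a S S' in productions for F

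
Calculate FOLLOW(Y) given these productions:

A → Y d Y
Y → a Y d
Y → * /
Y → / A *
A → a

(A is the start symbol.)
{ $, '*', 'd' }

In A → Y d Y: Y is followed by d Y, add FIRST(d Y) \ {ε} = { 'd' }
In A → Y d Y: Y is at the end, add FOLLOW(A)
In Y → a Y d: Y is followed by d, add FIRST(d) \ {ε} = { 'd' }

The FOLLOW sets referred to above (computed the same way, to a fixed point):
  FOLLOW(A) = { $, '*' }

Taking the union: FOLLOW(Y) = { $, '*', 'd' }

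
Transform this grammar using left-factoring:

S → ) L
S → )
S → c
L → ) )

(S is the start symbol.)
Left-factoring transforms A → αβ₁ | αβ₂ into A → αA' and A' → β₁ | β₂
(α is the longest common prefix among the alternatives). Repeat until
no nonterminal has two alternatives with a common prefix.

Round 1: S has alternatives sharing prefix ')'. Introduce S': S → ) S'
  Add: S' → L
  Add: S' → ε

No remaining common prefixes — done.

Resulting grammar:
S → ) S'
S' → L
S' → ε
S → c
L → ) )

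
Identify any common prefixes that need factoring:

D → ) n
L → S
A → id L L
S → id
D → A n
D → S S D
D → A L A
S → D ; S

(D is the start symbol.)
Left-factoring is needed when two productions for the same non-terminal
share a common prefix on the right-hand side.

Productions for D:
  D → ) n
  D → A n
  D → S S D
  D → A L A
Productions for S:
  S → id
  S → D ; S

Found common prefix 'A' in productions for D

Answer: Yes, D has productions with common prefix 'A'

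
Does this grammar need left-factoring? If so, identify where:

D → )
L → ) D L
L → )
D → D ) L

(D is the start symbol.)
Left-factoring is needed when two productions for the same non-terminal
share a common prefix on the right-hand side.

Productions for D:
  D → )
  D → D ) L
Productions for L:
  L → ) D L
  L → )

Found common prefix ')' in productions for L

Answer: Yes, L has productions with common prefix ')'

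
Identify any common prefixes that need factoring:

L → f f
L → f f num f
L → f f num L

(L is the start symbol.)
Left-factoring is needed when two productions for the same non-terminal
share a common prefix on the right-hand side.

Productions for L:
  L → f f
  L → f f num f
  L → f f num L

Found common prefix 'f f' in productions for L

Answer: Yes, L has productions with common prefix 'f f'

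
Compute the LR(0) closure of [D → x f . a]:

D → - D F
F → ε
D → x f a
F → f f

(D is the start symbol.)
To compute CLOSURE, for each item [A → α.Bβ] where B is a non-terminal, add [B → .γ] for all productions B → γ; repeat for the newly added items until nothing changes.

Start with: [D → x f . a]
The dot precedes the terminal a, so nothing is added.

CLOSURE = { [D → x f . a] }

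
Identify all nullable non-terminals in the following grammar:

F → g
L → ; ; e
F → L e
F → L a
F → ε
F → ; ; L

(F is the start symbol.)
{ 'F' }

A non-terminal is nullable if it can derive ε (the empty string): either it has an ε-production, or it has a production whose right-hand side consists entirely of nullable non-terminals.

ε-productions: F → ε
So F is immediately nullable.
No further non-terminal can be added: every production for the remaining non-terminals contains a terminal or a non-nullable non-terminal.
Nullable = { 'F' }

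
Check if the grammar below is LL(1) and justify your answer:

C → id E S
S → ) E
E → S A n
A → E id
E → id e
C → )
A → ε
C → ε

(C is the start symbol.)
A grammar is LL(1) if for each non-terminal N with multiple productions, the predict sets of those productions are pairwise disjoint, where PREDICT(N → α) = (FIRST(α) \ {ε}) ∪ (FOLLOW(N) if α ⇒* ε).

Relevant sets:
  FIRST(S) = { ')' }
  FIRST(E) = { ')', 'id' }
  FOLLOW(C) = { $ }
  FOLLOW(A) = { 'n' }

For C:
  PREDICT(C → id E S) = { 'id' }
  PREDICT(C → ')') = { ')' }
  PREDICT(C → ε) = { $ }
For E:
  PREDICT(E → S A n) = { ')' }
  PREDICT(E → id e) = { 'id' }
For A:
  PREDICT(A → E id) = { ')', 'id' }
  PREDICT(A → ε) = { 'n' }
S has a single production, so nothing to check there.

All predict sets are disjoint. The grammar IS LL(1).

Answer: Yes, the grammar is LL(1).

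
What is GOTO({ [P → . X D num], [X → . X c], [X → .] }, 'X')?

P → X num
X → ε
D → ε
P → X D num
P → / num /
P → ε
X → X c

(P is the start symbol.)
GOTO(I, 'X') = CLOSURE({ [A → αX.β] : [A → α.Xβ] ∈ I, X = 'X' })

Items with dot before 'X', with the dot advanced:
  [P → . X D num] → [P → X . D num]
  [X → . X c] → [X → X . c]
Closure of the advanced items:
  [P → X . D num] has the dot before D: add [D → .]

GOTO = { [D → .], [P → X . D num], [X → X . c] }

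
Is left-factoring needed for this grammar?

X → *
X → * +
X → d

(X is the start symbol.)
Left-factoring is needed when two productions for the same non-terminal
share a common prefix on the right-hand side.

Productions for X:
  X → *
  X → * +
  X → d

Found common prefix '*' in productions for X

Answer: Yes, X has productions with common prefix '*'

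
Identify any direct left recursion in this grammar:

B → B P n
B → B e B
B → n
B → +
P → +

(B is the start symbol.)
B → B P n: LEFT RECURSIVE (starts with B)
B → B e B: LEFT RECURSIVE (starts with B)
B → n: starts with n
B → +: starts with '+'
P → +: starts with '+'

The grammar has direct left recursion on: B.

Answer: Yes, B is left-recursive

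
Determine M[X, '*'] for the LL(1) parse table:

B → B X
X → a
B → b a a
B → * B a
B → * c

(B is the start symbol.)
Empty (error entry)

To find M[X, '*'], we find productions for X where '*' is in the predict set (PREDICT(N → α) = (FIRST(α) \ {ε}) ∪ (FOLLOW(N) if α ⇒* ε)).

X → a: PREDICT = { 'a' }

M[X, '*'] is empty (no production applies)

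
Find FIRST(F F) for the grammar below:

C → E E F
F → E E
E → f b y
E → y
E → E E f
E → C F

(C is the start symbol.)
{ 'f', 'y' }

FIRST sets of the non-terminals involved (from the grammar, by fixed-point iteration):
  FIRST(F) = { 'f', 'y' }

To compute FIRST(F F), process the symbols left to right:
Symbol F is a non-terminal. Add FIRST(F) \ {ε} = { 'f', 'y' }
F is not nullable (ε ∉ FIRST(F)), so stop here.
FIRST(F F) = { 'f', 'y' }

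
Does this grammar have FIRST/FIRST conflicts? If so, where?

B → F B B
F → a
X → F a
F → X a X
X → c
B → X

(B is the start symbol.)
Yes. B → F B B / B → X on { 'a', 'c' }; F → a / F → X a X on { 'a' }; X → F a / X → c on { 'c' }

A FIRST/FIRST conflict occurs when two productions N → α and N → β for the same non-terminal have FIRST(α) ∩ FIRST(β) ≠ ∅ (with ε ∈ FIRST of a nullable right-hand side, so two nullable alternatives also conflict).

FIRST sets of the non-terminals at (or reachable through a nullable prefix from) the front of some alternative:
  FIRST(F) = { 'a', 'c' }
  FIRST(X) = { 'a', 'c' }

Productions for B:
  B → F B B: FIRST = { 'a', 'c' }
  B → X: FIRST = { 'a', 'c' }
Productions for F:
  F → a: FIRST = { 'a' }
  F → X a X: FIRST = { 'a', 'c' }
Productions for X:
  X → F a: FIRST = { 'a', 'c' }
  X → c: FIRST = { 'c' }

Conflict for B: B → F B B and B → X
  Overlap: { 'a', 'c' }
Conflict for F: F → a and F → X a X
  Overlap: { 'a' }
Conflict for X: X → F a and X → c
  Overlap: { 'c' }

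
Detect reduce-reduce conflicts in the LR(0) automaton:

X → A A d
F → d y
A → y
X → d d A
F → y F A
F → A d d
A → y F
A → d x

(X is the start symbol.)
A reduce-reduce conflict occurs when an LR(0) state has two complete items [A → α .] and [B → β .] — both call for a reduction, and with no lookahead the parser cannot choose between them.

Augment with X' → X and build the canonical LR(0) collection (I0 = CLOSURE({[X' → . X]}), then GOTO on every symbol after a dot until no new states appear). It has 20 states:
  I0: { [A → . d x], [A → . y F], [A → . y], [X → . A A d], [X → . d d A], [X' → . X] }  — shift
  I1: { [A → . d x], [A → . y F], [A → . y], [X → A . A d] }  — shift
  I2: { [X' → X .] }  — accept
  I3: { [A → d . x], [X → d . d A] }  — shift
  I4: { [A → . d x], [A → . y F], [A → . y], [A → y . F], [A → y .], [F → . A d d], [F → . d y], [F → . y F A] }  — shift, reduce
  I5: { [F → A . d d] }  — shift
  I6: { [A → y F .] }  — reduce
  I7: { [A → d . x], [F → d . y] }  — shift
  I8: { [A → . d x], [A → . y F], [A → . y], [A → y . F], [A → y .], [F → . A d d], [F → . d y], [F → . y F A], [F → y . F A] }  — shift, reduce
  I9: { [A → . d x], [A → . y F], [A → . y], [A → y F .], [F → y F . A] }  — shift, reduce
  I10: { [F → y F A .] }  — reduce
  I11: { [A → d . x] }  — shift
  I12: { [A → d x .] }  — reduce
  I13: { [F → d y .] }  — reduce
  I14: { [F → A d . d] }  — shift
  I15: { [F → A d d .] }  — reduce
  I16: { [A → . d x], [A → . y F], [A → . y], [X → d d . A] }  — shift
  I17: { [X → d d A .] }  — reduce
  I18: { [X → A A . d] }  — shift
  I19: { [X → A A d .] }  — reduce

No state contains more than one complete item.

Answer: No reduce-reduce conflicts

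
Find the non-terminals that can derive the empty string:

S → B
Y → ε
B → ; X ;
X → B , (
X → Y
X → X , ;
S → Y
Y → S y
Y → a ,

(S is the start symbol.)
{ 'S', 'X', 'Y' }

A non-terminal is nullable if it can derive ε (the empty string): either it has an ε-production, or it has a production whose right-hand side consists entirely of nullable non-terminals.

ε-productions: Y → ε
So Y is immediately nullable.
X → Y: every symbol on the right is nullable, so X is nullable too.
S → Y: every symbol on the right is nullable, so S is nullable too.
No further non-terminal can be added: every production for the remaining non-terminals contains a terminal or a non-nullable non-terminal.
Nullable = { 'S', 'X', 'Y' }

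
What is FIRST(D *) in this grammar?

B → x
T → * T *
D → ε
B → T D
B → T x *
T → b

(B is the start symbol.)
FIRST sets of the non-terminals involved (from the grammar, by fixed-point iteration):
  FIRST(D) = { ε }

To compute FIRST(D *), process the symbols left to right:
Symbol D is a non-terminal. Add FIRST(D) \ {ε} = { }
D is nullable (ε ∈ FIRST(D)), continue to the next symbol.
Symbol * is a terminal. Add '*' and stop.
FIRST(D *) = { '*' }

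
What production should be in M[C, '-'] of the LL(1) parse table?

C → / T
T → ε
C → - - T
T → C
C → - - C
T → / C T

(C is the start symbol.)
C → - - T, C → - - C

To find M[C, '-'], we find productions for C where '-' is in the predict set (PREDICT(N → α) = (FIRST(α) \ {ε}) ∪ (FOLLOW(N) if α ⇒* ε)).

C → / T: PREDICT = { '/' }
C → - - T: PREDICT = { '-' }
  '-' is in predict set, so this production goes in M[C, '-']
C → - - C: PREDICT = { '-' }
  '-' is in predict set, so this production goes in M[C, '-']

M[C, '-'] = C → - - T, C → - - C  (a multiply-defined cell — the grammar is not LL(1))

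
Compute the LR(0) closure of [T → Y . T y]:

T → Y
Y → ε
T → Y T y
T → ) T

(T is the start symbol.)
{ [T → . ) T], [T → . Y T y], [T → . Y], [T → Y . T y], [Y → .] }

Start with: [T → Y . T y]
  [T → Y . T y] has the dot before T: add [T → . Y], [T → . Y T y], [T → . ) T]
  [T → . Y] has the dot before Y: add [Y → .]
No further items can be added.

CLOSURE = { [T → . ) T], [T → . Y T y], [T → . Y], [T → Y . T y], [Y → .] }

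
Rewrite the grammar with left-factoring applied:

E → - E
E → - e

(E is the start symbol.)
E → - E'
E' → E
E' → e

Left-factoring transforms A → αβ₁ | αβ₂ into A → αA' and A' → β₁ | β₂
(α is the longest common prefix among the alternatives). Repeat until
no nonterminal has two alternatives with a common prefix.

Round 1: E has alternatives sharing prefix '-'. Introduce E': E → - E'
  Add: E' → E
  Add: E' → e

No remaining common prefixes — done.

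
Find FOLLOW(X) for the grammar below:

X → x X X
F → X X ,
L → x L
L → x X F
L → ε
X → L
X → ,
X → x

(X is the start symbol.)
{ $, ',', 'x' }

X is the start symbol, so $ ∈ FOLLOW(X).
In X → x X X: X is followed by X, add FIRST(X) \ {ε} = { ',', 'x' }
  X is nullable, so FOLLOW(X) is also included — that is the set being defined, nothing new
In X → x X X: X is at the end; this adds FOLLOW(X) to itself — nothing new
In F → X X ,: X is followed by X ',', add FIRST(X ',') \ {ε} = { ',', 'x' }
In F → X X ,: X is followed by ',', add FIRST(',') \ {ε} = { ',' }
In L → x X F: X is followed by F, add FIRST(F) \ {ε} = { ',', 'x' }

Taking the union: FOLLOW(X) = { $, ',', 'x' }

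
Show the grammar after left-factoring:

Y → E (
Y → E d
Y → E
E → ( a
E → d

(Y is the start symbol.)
Y → E Y'
Y' → (
Y' → d
Y' → ε
E → ( a
E → d

Left-factoring transforms A → αβ₁ | αβ₂ into A → αA' and A' → β₁ | β₂
(α is the longest common prefix among the alternatives). Repeat until
no nonterminal has two alternatives with a common prefix.

Round 1: Y has alternatives sharing prefix 'E'. Introduce Y': Y → E Y'
  Add: Y' → (
  Add: Y' → d
  Add: Y' → ε

No remaining common prefixes — done.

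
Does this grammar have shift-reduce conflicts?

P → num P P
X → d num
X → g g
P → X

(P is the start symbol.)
A shift-reduce conflict occurs when an LR(0) state has both:
  - a complete (reduce) item [A → α .] (dot at the end), and
  - a shift item [B → β . c γ] (dot before a terminal).

Augment with P' → P and build the canonical LR(0) collection (I0 = CLOSURE({[P' → . P]}), then GOTO on every symbol after a dot until no new states appear). It has 10 states:
  I0: { [P → . X], [P → . num P P], [P' → . P], [X → . d num], [X → . g g] }  — shift
  I1: { [P' → P .] }  — accept
  I2: { [P → X .] }  — reduce
  I3: { [X → d . num] }  — shift
  I4: { [X → g . g] }  — shift
  I5: { [P → . X], [P → . num P P], [P → num . P P], [X → . d num], [X → . g g] }  — shift
  I6: { [P → . X], [P → . num P P], [P → num P . P], [X → . d num], [X → . g g] }  — shift
  I7: { [P → num P P .] }  — reduce
  I8: { [X → g g .] }  — reduce
  I9: { [X → d num .] }  — reduce

No state contains both a complete item and a shift item.

Answer: No shift-reduce conflicts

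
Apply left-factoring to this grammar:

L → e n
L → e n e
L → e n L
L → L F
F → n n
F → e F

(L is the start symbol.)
Left-factoring transforms A → αβ₁ | αβ₂ into A → αA' and A' → β₁ | β₂
(α is the longest common prefix among the alternatives). Repeat until
no nonterminal has two alternatives with a common prefix.

Round 1: L has alternatives sharing prefix 'e n'. Introduce L': L → e n L'
  Add: L' → ε
  Add: L' → e
  Add: L' → L

No remaining common prefixes — done.

Resulting grammar:
L → e n L'
L' → ε
L' → e
L' → L
L → L F
F → n n
F → e F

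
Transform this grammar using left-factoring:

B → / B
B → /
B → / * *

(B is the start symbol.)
Left-factoring transforms A → αβ₁ | αβ₂ into A → αA' and A' → β₁ | β₂
(α is the longest common prefix among the alternatives). Repeat until
no nonterminal has two alternatives with a common prefix.

Round 1: B has alternatives sharing prefix '/'. Introduce B': B → / B'
  Add: B' → B
  Add: B' → ε
  Add: B' → * *

No remaining common prefixes — done.

Resulting grammar:
B → / B'
B' → B
B' → ε
B' → * *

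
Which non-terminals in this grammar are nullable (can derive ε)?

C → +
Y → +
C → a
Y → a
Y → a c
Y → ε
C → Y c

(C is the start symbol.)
ε-productions: Y → ε
So Y is immediately nullable.
No further non-terminal can be added: every production for the remaining non-terminals contains a terminal or a non-nullable non-terminal.
Nullable = { 'Y' }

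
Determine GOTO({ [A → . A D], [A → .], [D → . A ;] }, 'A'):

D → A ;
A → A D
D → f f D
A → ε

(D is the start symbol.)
GOTO(I, 'A') = CLOSURE({ [A → αX.β] : [A → α.Xβ] ∈ I, X = 'A' })

Items with dot before 'A', with the dot advanced:
  [A → . A D] → [A → A . D]
  [D → . A ;] → [D → A . ;]
Closure of the advanced items:
  [A → A . D] has the dot before D: add [D → . A ;], [D → . f f D]
  [D → . A ;] has the dot before A: add [A → . A D], [A → .]

GOTO = { [A → . A D], [A → .], [A → A . D], [D → . A ;], [D → . f f D], [D → A . ;] }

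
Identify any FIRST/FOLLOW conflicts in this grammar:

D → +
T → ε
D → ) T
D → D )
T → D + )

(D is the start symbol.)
A FIRST/FOLLOW conflict occurs when a non-terminal N has a nullable alternative N → β (β ⇒* ε) and another alternative N → α with FIRST(α) ∩ FOLLOW(N) ≠ ∅: on such a lookahead the parser cannot decide between expanding α and letting N vanish via β.

Nullable non-terminals: T.
FIRST sets used below: FIRST(D) = { ')', '+' }

T: nullable alternative(s) T → ε; FOLLOW(T) = { $, ')', '+' }
  T → ε: FIRST \ {ε} = { } — this is the only nullable alternative, skip
  T → D + ): FIRST \ {ε} = { ')', '+' } — overlaps FOLLOW(T) on { ')', '+' }: CONFLICT

D has no nullable alternative, so no FIRST/FOLLOW check is needed there.

So the grammar has 1 FIRST/FOLLOW conflict (marked CONFLICT above).

Answer: Yes. T → D '+' ')' with FOLLOW(T) on { ')', '+' }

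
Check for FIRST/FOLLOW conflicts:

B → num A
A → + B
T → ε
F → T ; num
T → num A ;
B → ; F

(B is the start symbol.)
A FIRST/FOLLOW conflict occurs when a non-terminal N has a nullable alternative N → β (β ⇒* ε) and another alternative N → α with FIRST(α) ∩ FOLLOW(N) ≠ ∅: on such a lookahead the parser cannot decide between expanding α and letting N vanish via β.

Nullable non-terminals: T.

T: nullable alternative(s) T → ε; FOLLOW(T) = { ';' }
  T → ε: FIRST \ {ε} = { } — this is the only nullable alternative, skip
  T → num A ;: FIRST \ {ε} = { 'num' } — disjoint from FOLLOW(T)

A, B, F have no nullable alternative, so no FIRST/FOLLOW check is needed there.

No FIRST/FOLLOW conflicts found.

Answer: No FIRST/FOLLOW conflicts.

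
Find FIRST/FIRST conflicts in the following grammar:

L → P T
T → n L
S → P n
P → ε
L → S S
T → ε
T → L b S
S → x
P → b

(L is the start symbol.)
A FIRST/FIRST conflict occurs when two productions N → α and N → β for the same non-terminal have FIRST(α) ∩ FIRST(β) ≠ ∅ (with ε ∈ FIRST of a nullable right-hand side, so two nullable alternatives also conflict).

FIRST sets of the non-terminals at (or reachable through a nullable prefix from) the front of some alternative:
  FIRST(P) = { 'b', ε }
  FIRST(T) = { 'b', 'n', 'x', ε }
  FIRST(S) = { 'b', 'n', 'x' }
  FIRST(L) = { 'b', 'n', 'x', ε }

Productions for L:
  L → P T: FIRST = { 'b', 'n', 'x', ε }
  L → S S: FIRST = { 'b', 'n', 'x' }
Productions for T:
  T → n L: FIRST = { 'n' }
  T → ε: FIRST = { ε }
  T → L b S: FIRST = { 'b', 'n', 'x' }
Productions for S:
  S → P n: FIRST = { 'b', 'n' }
  S → x: FIRST = { 'x' }
Productions for P:
  P → ε: FIRST = { ε }
  P → b: FIRST = { 'b' }

Conflict for L: L → P T and L → S S
  Overlap: { 'b', 'n', 'x' }
Conflict for T: T → n L and T → L b S
  Overlap: { 'n' }

Answer: Yes. L → P T / L → S S on { 'b', 'n', 'x' }; T → n L / T → L b S on { 'n' }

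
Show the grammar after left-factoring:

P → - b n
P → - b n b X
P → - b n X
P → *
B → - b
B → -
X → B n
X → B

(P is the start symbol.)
Left-factoring transforms A → αβ₁ | αβ₂ into A → αA' and A' → β₁ | β₂
(α is the longest common prefix among the alternatives). Repeat until
no nonterminal has two alternatives with a common prefix.

Round 1: P has alternatives sharing prefix '- b n'. Introduce P': P → - b n P'
  Add: P' → ε
  Add: P' → b X
  Add: P' → X

Round 2: B has alternatives sharing prefix '-'. Introduce B': B → - B'
  Add: B' → b
  Add: B' → ε

Round 3: X has alternatives sharing prefix 'B'. Introduce X': X → B X'
  Add: X' → n
  Add: X' → ε

No remaining common prefixes — done.

Resulting grammar:
P → - b n P'
P' → ε
P' → b X
P' → X
P → *
B → - B'
B' → b
B' → ε
X → B X'
X' → n
X' → ε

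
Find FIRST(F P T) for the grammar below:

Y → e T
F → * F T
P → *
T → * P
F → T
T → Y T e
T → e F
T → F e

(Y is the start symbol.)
{ '*', 'e' }

FIRST sets of the non-terminals involved (from the grammar, by fixed-point iteration):
  FIRST(F) = { '*', 'e' }

To compute FIRST(F P T), process the symbols left to right:
Symbol F is a non-terminal. Add FIRST(F) \ {ε} = { '*', 'e' }
F is not nullable (ε ∉ FIRST(F)), so stop here.
FIRST(F P T) = { '*', 'e' }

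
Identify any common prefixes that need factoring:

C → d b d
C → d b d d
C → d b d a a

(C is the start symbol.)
Yes, C has productions with common prefix 'd b d'

Left-factoring is needed when two productions for the same non-terminal
share a common prefix on the right-hand side.

Productions for C:
  C → d b d
  C → d b d d
  C → d b d a a

Found common prefix 'd b d' in productions for C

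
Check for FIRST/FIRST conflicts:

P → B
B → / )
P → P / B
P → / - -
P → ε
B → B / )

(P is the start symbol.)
Yes. P → B / P → P '/' B on { '/' }; P → B / P → '/' '-' '-' on { '/' }; P → P '/' B / P → '/' '-' '-' on { '/' }; B → '/' ')' / B → B '/' ')' on { '/' }

A FIRST/FIRST conflict occurs when two productions N → α and N → β for the same non-terminal have FIRST(α) ∩ FIRST(β) ≠ ∅ (with ε ∈ FIRST of a nullable right-hand side, so two nullable alternatives also conflict).

FIRST sets of the non-terminals at (or reachable through a nullable prefix from) the front of some alternative:
  FIRST(B) = { '/' }
  FIRST(P) = { '/', ε }

Productions for P:
  P → B: FIRST = { '/' }
  P → P / B: FIRST = { '/' }
  P → / - -: FIRST = { '/' }
  P → ε: FIRST = { ε }
Productions for B:
  B → / ): FIRST = { '/' }
  B → B / ): FIRST = { '/' }

Conflict for P: P → B and P → P / B
  Overlap: { '/' }
Conflict for P: P → B and P → / - -
  Overlap: { '/' }
Conflict for P: P → P / B and P → / - -
  Overlap: { '/' }
Conflict for B: B → / ) and B → B / )
  Overlap: { '/' }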